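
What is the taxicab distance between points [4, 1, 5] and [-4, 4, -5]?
21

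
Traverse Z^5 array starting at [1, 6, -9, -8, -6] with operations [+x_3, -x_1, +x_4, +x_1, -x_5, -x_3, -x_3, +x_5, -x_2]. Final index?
(1, 5, -10, -7, -6)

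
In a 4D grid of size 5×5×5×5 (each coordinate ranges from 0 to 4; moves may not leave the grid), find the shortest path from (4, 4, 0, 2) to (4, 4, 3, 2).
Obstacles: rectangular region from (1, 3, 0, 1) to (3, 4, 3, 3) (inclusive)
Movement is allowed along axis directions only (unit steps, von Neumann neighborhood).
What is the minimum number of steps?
3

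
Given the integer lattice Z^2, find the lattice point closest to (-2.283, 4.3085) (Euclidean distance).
(-2, 4)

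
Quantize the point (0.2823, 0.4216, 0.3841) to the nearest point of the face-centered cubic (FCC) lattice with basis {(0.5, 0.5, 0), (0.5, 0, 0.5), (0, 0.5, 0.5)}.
(0, 0.5, 0.5)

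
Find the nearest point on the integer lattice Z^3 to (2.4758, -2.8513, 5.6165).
(2, -3, 6)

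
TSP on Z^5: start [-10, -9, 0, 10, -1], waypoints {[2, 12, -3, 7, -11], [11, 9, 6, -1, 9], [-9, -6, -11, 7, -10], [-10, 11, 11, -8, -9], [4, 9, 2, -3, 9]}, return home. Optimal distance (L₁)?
228
(one optimal route: (-10, -9, 0, 10, -1) → (-9, -6, -11, 7, -10) → (2, 12, -3, 7, -11) → (4, 9, 2, -3, 9) → (11, 9, 6, -1, 9) → (-10, 11, 11, -8, -9) → (-10, -9, 0, 10, -1))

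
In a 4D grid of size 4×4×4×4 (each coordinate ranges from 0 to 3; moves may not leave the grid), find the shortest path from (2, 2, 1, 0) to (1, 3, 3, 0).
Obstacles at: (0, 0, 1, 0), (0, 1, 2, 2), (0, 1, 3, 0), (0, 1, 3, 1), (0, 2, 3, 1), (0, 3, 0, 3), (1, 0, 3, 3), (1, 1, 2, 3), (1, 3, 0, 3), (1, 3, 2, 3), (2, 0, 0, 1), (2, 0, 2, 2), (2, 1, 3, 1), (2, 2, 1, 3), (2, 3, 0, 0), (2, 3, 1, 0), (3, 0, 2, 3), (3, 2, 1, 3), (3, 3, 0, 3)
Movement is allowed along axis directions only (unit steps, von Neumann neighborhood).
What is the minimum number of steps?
4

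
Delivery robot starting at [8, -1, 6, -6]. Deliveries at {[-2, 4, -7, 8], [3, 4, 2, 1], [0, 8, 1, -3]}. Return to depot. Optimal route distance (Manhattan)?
92
(one optimal route: (8, -1, 6, -6) → (3, 4, 2, 1) → (-2, 4, -7, 8) → (0, 8, 1, -3) → (8, -1, 6, -6))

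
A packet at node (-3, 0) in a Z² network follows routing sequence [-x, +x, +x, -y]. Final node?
(-2, -1)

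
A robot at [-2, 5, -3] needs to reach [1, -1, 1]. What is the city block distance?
13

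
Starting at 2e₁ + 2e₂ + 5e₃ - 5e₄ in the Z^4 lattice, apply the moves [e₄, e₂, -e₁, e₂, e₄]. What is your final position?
(1, 4, 5, -3)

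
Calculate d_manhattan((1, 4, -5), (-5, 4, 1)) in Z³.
12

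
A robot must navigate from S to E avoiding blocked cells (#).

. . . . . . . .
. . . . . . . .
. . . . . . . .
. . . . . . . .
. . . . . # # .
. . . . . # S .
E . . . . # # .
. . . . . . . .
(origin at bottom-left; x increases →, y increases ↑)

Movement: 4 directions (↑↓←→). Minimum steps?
11
(one shortest path: (6, 2) → (7, 2) → (7, 1) → (7, 0) → (6, 0) → (5, 0) → (4, 0) → (3, 0) → (2, 0) → (1, 0) → (0, 0) → (0, 1))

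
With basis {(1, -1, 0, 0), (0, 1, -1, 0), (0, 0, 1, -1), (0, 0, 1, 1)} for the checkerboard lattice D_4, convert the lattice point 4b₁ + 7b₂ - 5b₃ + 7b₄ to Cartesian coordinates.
(4, 3, -5, 12)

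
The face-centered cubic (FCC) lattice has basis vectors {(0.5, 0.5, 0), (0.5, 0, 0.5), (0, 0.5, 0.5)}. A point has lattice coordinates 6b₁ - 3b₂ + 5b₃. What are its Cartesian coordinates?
(1.5, 5.5, 1)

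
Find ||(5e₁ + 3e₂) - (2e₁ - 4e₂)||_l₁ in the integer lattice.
10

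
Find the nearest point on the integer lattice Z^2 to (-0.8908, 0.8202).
(-1, 1)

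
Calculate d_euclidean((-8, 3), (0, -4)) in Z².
10.6301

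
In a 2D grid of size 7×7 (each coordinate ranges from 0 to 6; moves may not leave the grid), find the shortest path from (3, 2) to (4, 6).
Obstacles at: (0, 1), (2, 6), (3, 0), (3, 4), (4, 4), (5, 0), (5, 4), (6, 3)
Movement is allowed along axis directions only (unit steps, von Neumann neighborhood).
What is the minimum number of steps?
7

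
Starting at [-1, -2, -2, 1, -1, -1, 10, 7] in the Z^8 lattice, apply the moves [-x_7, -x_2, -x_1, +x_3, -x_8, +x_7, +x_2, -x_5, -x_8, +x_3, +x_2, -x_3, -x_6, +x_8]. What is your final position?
(-2, -1, -1, 1, -2, -2, 10, 6)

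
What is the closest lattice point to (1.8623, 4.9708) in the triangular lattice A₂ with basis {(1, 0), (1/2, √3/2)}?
(2, 5.196)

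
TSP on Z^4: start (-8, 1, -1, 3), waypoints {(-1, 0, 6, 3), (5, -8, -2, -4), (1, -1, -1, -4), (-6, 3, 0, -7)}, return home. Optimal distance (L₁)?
86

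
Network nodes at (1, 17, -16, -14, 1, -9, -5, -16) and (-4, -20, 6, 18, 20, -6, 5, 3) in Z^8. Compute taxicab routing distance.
147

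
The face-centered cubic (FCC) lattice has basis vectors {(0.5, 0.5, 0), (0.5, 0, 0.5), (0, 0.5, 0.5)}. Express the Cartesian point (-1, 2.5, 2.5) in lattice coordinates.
-b₁ - b₂ + 6b₃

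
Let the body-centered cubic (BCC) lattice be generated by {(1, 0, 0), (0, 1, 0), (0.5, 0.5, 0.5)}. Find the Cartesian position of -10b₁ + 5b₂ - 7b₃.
(-13.5, 1.5, -3.5)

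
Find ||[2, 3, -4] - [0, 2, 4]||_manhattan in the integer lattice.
11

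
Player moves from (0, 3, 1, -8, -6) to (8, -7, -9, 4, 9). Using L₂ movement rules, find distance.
25.1595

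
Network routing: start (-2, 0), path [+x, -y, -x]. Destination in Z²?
(-2, -1)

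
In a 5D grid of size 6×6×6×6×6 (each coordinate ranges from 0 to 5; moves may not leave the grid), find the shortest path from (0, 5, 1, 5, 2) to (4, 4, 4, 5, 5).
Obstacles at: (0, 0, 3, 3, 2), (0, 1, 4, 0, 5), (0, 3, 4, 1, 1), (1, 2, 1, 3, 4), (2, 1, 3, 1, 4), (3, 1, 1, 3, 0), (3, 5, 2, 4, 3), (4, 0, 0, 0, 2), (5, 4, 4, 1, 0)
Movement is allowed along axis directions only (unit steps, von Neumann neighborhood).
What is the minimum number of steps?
11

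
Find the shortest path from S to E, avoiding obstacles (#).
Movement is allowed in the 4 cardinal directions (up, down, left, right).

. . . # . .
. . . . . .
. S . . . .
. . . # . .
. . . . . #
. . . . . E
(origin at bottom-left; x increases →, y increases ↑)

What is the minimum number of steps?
7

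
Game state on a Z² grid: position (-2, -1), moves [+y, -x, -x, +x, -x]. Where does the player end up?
(-4, 0)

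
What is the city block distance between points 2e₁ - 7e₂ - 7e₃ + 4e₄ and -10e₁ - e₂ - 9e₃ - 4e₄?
28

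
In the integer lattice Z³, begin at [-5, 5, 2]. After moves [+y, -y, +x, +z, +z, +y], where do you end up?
(-4, 6, 4)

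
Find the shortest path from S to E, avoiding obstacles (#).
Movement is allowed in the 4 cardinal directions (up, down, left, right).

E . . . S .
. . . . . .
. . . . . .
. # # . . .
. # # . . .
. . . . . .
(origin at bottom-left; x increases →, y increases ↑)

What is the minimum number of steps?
4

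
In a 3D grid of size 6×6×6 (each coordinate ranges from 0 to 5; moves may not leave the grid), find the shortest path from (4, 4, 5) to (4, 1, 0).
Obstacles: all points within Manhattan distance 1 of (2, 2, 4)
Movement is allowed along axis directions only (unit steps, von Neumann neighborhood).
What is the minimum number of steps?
8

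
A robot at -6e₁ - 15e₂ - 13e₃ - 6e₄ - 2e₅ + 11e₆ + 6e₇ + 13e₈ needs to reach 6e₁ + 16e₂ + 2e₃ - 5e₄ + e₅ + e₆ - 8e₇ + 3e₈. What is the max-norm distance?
31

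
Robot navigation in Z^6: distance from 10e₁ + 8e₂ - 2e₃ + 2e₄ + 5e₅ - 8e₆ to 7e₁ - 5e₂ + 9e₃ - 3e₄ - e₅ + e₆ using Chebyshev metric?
13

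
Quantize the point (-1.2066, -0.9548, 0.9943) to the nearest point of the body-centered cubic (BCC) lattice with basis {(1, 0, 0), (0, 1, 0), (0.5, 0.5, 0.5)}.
(-1, -1, 1)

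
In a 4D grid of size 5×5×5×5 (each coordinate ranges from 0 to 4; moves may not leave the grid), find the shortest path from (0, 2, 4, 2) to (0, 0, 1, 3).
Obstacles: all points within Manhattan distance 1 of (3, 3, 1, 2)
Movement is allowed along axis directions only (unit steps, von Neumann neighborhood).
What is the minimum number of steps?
6
(one shortest path: (0, 2, 4, 2) → (0, 1, 4, 2) → (0, 0, 4, 2) → (0, 0, 3, 2) → (0, 0, 2, 2) → (0, 0, 1, 2) → (0, 0, 1, 3))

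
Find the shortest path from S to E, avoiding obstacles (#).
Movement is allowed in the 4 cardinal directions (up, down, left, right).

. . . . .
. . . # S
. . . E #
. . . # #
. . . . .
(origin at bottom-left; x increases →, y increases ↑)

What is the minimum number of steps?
6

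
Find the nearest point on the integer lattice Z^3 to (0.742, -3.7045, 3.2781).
(1, -4, 3)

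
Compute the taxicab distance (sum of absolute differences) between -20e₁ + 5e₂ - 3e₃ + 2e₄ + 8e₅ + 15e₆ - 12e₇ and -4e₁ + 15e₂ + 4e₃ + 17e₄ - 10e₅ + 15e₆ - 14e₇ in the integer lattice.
68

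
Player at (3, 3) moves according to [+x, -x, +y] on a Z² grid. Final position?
(3, 4)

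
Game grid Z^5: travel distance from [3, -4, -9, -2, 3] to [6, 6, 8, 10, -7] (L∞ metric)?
17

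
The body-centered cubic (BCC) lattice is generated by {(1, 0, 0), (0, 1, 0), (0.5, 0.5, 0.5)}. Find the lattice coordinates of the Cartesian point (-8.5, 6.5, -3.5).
-5b₁ + 10b₂ - 7b₃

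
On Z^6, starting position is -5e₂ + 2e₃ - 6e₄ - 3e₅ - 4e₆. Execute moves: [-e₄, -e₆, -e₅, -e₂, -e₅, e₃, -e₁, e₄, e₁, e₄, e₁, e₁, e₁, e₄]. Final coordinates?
(3, -6, 3, -4, -5, -5)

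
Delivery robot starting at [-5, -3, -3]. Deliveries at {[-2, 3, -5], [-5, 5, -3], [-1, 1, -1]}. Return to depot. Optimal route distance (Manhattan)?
32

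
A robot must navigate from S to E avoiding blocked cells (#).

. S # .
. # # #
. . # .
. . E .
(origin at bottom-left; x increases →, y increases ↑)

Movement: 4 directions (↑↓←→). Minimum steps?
6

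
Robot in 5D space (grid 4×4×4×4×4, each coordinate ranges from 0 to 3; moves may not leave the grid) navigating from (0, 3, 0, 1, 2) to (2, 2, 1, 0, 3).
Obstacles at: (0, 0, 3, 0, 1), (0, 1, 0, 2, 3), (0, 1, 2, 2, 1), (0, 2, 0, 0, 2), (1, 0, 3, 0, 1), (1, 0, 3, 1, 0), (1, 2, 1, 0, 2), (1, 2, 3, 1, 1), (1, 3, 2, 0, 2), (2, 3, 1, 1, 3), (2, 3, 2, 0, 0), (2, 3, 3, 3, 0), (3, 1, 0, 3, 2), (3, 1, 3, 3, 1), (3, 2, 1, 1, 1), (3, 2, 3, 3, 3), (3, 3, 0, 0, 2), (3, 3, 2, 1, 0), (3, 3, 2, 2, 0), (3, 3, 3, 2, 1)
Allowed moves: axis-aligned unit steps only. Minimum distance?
6
(one shortest path: (0, 3, 0, 1, 2) → (1, 3, 0, 1, 2) → (2, 3, 0, 1, 2) → (2, 2, 0, 1, 2) → (2, 2, 1, 1, 2) → (2, 2, 1, 0, 2) → (2, 2, 1, 0, 3))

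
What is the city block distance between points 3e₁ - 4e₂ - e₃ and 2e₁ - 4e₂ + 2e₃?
4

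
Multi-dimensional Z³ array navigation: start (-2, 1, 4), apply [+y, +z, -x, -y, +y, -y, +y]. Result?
(-3, 2, 5)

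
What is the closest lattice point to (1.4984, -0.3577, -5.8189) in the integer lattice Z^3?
(1, 0, -6)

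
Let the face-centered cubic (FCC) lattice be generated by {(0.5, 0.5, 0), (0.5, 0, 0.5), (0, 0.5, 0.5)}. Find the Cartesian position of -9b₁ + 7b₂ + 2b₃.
(-1, -3.5, 4.5)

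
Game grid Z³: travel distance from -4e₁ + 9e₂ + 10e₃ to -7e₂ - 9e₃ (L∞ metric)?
19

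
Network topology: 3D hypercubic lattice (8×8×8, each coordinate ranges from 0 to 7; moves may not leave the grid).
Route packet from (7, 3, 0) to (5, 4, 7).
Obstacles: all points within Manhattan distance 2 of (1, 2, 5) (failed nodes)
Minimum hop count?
10
(one shortest path: (7, 3, 0) → (6, 3, 0) → (5, 3, 0) → (5, 4, 0) → (5, 4, 1) → (5, 4, 2) → (5, 4, 3) → (5, 4, 4) → (5, 4, 5) → (5, 4, 6) → (5, 4, 7))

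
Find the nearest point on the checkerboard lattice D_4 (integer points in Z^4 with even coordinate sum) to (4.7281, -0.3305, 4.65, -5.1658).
(5, 0, 4, -5)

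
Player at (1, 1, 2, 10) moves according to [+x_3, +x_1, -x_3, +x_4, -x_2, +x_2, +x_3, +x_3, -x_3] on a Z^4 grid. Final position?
(2, 1, 3, 11)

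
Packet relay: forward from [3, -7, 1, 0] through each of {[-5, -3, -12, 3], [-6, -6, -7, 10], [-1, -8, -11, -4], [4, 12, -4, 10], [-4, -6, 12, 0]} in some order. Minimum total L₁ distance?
115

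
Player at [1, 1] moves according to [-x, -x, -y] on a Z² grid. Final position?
(-1, 0)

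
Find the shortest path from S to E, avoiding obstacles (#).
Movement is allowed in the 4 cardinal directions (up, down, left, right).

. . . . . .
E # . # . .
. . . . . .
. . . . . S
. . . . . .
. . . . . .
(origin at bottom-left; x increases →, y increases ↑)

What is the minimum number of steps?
7
(one shortest path: (5, 2) → (4, 2) → (3, 2) → (2, 2) → (1, 2) → (0, 2) → (0, 3) → (0, 4))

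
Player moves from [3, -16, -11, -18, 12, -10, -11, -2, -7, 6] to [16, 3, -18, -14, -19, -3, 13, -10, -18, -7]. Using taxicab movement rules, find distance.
137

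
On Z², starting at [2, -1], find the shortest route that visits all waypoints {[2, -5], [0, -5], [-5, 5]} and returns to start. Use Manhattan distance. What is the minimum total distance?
34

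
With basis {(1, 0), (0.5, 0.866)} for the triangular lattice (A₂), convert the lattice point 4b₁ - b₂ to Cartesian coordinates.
(3.5, -0.866)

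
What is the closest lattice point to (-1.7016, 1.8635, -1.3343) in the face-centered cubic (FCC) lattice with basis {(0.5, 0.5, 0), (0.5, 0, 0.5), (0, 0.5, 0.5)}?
(-1.5, 2, -1.5)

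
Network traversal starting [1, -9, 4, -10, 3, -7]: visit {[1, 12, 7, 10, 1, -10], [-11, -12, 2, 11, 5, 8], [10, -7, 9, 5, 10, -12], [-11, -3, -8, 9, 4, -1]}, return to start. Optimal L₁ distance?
230
(one optimal route: (1, -9, 4, -10, 3, -7) → (-11, -12, 2, 11, 5, 8) → (-11, -3, -8, 9, 4, -1) → (1, 12, 7, 10, 1, -10) → (10, -7, 9, 5, 10, -12) → (1, -9, 4, -10, 3, -7))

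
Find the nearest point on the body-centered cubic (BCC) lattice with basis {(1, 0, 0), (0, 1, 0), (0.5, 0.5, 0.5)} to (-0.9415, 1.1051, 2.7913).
(-1, 1, 3)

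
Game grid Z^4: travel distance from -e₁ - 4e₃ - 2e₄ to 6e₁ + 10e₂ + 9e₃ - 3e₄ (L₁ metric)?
31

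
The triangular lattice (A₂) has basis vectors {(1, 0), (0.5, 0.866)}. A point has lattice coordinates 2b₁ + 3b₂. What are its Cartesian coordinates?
(3.5, 2.598)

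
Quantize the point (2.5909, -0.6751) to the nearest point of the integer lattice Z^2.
(3, -1)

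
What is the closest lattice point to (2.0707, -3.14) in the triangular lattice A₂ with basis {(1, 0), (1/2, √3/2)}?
(2, -3.464)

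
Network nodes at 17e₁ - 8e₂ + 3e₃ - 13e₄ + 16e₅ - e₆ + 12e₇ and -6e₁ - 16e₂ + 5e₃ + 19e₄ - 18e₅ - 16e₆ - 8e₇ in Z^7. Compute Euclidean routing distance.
58.3267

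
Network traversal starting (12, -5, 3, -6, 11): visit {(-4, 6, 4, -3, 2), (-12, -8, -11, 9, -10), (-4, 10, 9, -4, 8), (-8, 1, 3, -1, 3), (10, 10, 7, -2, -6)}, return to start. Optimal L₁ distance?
230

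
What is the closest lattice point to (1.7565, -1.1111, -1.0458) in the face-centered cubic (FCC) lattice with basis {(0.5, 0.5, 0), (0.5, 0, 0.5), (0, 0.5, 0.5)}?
(2, -1, -1)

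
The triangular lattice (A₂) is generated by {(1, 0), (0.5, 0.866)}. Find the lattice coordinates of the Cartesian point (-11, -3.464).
-9b₁ - 4b₂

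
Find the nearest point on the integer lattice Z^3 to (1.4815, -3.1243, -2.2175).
(1, -3, -2)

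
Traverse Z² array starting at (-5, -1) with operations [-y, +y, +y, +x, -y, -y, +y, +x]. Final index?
(-3, -1)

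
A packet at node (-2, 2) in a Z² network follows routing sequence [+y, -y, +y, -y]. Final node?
(-2, 2)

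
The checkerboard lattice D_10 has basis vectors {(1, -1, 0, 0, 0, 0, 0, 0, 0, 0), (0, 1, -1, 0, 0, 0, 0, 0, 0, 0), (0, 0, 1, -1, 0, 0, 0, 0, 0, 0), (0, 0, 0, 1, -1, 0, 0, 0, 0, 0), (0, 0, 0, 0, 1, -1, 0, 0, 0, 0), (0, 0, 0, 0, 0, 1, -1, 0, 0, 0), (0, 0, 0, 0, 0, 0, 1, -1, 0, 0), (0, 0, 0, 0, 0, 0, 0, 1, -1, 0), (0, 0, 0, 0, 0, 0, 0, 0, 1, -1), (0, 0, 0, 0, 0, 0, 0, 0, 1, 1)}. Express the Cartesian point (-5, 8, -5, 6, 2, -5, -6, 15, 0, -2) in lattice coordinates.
-5b₁ + 3b₂ - 2b₃ + 4b₄ + 6b₅ + b₆ - 5b₇ + 10b₈ + 6b₉ + 4b₁₀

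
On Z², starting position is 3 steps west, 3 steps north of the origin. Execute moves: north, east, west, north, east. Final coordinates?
(-2, 5)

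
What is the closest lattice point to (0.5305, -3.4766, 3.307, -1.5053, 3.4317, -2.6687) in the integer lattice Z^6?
(1, -3, 3, -2, 3, -3)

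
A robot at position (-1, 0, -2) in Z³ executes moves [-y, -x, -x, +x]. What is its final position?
(-2, -1, -2)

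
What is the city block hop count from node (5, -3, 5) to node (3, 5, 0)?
15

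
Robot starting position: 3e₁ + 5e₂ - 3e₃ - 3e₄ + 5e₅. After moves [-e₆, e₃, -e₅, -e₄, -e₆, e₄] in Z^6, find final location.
(3, 5, -2, -3, 4, -2)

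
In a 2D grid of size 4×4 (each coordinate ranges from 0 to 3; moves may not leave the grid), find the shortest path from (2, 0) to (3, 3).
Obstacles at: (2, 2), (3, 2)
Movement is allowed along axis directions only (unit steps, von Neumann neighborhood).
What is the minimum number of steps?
6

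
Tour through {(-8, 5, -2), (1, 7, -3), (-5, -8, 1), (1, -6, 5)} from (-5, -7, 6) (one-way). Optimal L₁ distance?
51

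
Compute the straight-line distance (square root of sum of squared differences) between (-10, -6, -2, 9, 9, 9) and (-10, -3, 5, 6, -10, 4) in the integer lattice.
21.2838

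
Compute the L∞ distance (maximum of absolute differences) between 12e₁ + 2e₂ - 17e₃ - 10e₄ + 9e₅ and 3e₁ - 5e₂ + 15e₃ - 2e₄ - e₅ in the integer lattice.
32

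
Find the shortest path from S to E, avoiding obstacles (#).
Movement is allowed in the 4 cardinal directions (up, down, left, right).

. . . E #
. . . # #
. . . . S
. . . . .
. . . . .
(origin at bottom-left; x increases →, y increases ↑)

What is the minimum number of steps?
5
(one shortest path: (4, 2) → (3, 2) → (2, 2) → (2, 3) → (2, 4) → (3, 4))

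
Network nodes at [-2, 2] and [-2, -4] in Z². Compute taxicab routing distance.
6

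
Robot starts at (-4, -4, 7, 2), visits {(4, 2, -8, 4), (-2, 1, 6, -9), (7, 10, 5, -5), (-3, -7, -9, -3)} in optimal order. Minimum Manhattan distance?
99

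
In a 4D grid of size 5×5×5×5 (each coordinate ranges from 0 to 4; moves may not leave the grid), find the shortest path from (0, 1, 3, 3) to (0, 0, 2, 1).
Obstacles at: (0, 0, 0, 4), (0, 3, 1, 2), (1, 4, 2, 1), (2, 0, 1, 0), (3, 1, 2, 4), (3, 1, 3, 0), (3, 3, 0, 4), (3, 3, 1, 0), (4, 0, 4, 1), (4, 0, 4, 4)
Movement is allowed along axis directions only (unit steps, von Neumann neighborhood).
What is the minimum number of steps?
4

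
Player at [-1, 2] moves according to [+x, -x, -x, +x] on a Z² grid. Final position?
(-1, 2)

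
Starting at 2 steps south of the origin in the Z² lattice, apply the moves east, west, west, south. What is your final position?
(-1, -3)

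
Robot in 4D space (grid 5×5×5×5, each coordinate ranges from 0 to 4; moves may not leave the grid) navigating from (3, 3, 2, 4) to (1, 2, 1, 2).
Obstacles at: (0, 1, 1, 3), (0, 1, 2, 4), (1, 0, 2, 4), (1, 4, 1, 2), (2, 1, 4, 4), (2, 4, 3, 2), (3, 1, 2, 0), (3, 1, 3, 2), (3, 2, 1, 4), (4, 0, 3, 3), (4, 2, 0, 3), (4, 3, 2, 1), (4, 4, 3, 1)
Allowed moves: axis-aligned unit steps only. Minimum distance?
6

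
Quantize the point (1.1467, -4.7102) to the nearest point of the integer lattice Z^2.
(1, -5)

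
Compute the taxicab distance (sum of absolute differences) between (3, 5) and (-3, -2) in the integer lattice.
13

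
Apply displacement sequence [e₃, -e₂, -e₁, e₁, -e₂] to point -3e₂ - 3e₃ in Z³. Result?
(0, -5, -2)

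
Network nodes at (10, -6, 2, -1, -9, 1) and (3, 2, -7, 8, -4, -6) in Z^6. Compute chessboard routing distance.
9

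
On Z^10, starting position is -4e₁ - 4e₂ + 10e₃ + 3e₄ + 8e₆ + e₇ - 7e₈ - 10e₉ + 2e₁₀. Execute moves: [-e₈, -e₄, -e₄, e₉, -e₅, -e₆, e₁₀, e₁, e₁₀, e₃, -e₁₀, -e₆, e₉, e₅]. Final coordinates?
(-3, -4, 11, 1, 0, 6, 1, -8, -8, 3)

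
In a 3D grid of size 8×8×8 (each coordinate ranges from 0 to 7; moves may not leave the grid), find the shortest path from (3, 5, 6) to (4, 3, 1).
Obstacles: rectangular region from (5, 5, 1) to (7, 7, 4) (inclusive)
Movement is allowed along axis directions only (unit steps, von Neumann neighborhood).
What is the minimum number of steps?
8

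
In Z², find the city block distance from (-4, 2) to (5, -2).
13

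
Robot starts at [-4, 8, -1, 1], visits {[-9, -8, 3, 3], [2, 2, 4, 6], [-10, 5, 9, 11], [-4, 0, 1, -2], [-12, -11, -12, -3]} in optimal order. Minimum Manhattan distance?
112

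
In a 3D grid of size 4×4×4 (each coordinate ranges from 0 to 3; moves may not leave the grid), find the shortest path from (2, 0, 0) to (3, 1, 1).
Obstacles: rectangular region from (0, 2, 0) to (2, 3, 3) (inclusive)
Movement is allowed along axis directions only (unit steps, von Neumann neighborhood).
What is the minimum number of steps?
3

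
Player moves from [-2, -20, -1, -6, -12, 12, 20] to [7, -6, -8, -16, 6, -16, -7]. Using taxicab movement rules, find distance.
113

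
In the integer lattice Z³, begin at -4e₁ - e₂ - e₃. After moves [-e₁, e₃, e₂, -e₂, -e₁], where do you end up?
(-6, -1, 0)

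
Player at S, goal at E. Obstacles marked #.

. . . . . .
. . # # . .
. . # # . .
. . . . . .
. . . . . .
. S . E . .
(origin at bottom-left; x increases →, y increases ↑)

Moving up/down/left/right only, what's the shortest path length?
2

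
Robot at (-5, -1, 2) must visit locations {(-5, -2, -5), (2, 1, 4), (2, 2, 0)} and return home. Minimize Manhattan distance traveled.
40
(one optimal route: (-5, -1, 2) → (-5, -2, -5) → (2, 2, 0) → (2, 1, 4) → (-5, -1, 2))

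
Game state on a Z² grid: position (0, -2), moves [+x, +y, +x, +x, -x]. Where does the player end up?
(2, -1)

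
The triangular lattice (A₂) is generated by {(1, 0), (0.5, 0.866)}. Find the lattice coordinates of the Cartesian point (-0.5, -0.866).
-b₂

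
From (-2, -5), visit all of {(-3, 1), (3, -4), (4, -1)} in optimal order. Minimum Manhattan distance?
19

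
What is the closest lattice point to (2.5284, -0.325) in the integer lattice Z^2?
(3, 0)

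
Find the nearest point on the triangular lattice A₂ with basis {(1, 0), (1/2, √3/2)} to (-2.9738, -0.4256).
(-3, 0)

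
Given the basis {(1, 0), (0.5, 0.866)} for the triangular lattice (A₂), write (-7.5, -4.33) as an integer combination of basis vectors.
-5b₁ - 5b₂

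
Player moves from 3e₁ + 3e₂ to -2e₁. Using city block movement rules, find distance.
8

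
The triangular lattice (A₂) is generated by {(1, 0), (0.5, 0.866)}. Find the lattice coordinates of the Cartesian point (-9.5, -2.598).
-8b₁ - 3b₂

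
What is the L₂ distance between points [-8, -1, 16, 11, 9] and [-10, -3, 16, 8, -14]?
23.3666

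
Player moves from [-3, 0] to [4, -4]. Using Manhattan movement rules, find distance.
11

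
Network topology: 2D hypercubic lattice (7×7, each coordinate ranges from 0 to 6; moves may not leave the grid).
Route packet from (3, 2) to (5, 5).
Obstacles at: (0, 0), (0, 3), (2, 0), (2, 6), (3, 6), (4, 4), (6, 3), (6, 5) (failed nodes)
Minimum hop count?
5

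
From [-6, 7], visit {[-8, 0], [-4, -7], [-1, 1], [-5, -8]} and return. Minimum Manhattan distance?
44
(one optimal route: (-6, 7) → (-8, 0) → (-5, -8) → (-4, -7) → (-1, 1) → (-6, 7))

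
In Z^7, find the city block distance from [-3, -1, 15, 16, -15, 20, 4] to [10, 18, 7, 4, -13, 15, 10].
65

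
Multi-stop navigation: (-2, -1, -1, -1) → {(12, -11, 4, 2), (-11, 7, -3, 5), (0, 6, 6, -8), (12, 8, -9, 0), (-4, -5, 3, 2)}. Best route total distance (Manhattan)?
139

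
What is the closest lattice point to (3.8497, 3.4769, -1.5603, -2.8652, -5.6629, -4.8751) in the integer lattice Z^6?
(4, 3, -2, -3, -6, -5)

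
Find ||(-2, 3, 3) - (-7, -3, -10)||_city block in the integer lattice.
24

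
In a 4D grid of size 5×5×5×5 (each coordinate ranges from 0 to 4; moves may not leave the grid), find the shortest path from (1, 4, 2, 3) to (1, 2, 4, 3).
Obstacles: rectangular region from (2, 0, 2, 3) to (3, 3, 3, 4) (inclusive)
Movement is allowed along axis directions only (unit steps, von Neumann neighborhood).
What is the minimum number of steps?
4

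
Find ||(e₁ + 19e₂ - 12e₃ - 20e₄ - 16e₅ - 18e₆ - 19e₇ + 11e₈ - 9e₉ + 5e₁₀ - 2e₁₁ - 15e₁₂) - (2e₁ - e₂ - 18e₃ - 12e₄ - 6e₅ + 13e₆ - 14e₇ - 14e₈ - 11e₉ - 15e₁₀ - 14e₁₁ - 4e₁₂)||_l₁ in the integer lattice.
151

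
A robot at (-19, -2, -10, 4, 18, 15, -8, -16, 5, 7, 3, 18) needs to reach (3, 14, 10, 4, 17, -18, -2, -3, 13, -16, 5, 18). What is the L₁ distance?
144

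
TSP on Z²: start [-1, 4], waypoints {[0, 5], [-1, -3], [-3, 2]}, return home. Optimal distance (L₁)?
22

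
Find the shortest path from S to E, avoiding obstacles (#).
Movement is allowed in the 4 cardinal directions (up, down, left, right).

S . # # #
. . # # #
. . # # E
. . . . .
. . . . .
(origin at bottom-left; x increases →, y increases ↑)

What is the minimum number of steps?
8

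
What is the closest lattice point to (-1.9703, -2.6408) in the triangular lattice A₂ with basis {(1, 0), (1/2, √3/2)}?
(-1.5, -2.598)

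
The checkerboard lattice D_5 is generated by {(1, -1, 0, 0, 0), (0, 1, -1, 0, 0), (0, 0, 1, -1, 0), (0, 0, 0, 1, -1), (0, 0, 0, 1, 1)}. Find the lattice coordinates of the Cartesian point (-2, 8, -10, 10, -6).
-2b₁ + 6b₂ - 4b₃ + 6b₄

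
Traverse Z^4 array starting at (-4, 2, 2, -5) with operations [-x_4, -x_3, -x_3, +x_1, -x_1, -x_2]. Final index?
(-4, 1, 0, -6)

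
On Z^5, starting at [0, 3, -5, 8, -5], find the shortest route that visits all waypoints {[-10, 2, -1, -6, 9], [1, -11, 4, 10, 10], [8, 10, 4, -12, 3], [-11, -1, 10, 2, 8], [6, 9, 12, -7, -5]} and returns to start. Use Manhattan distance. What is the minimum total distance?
214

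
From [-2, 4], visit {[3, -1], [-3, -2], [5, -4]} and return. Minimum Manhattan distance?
32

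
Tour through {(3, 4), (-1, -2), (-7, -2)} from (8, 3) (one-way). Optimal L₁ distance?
22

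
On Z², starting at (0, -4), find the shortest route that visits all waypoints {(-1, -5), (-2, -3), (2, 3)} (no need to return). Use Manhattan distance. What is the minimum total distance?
15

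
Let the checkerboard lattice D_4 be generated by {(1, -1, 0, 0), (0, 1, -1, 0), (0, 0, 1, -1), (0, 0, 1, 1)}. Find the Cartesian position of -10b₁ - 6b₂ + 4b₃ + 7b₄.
(-10, 4, 17, 3)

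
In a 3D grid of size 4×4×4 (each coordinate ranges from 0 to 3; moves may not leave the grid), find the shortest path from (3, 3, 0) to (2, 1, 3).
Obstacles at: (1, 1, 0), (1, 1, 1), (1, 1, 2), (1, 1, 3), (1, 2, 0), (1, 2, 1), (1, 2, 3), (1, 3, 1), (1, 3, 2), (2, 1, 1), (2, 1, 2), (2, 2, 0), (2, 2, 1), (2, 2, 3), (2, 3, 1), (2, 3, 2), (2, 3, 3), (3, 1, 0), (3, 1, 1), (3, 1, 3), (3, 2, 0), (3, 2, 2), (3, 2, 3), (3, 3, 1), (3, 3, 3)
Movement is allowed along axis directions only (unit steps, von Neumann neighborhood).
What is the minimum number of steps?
12
(one shortest path: (3, 3, 0) → (2, 3, 0) → (1, 3, 0) → (0, 3, 0) → (0, 2, 0) → (0, 1, 0) → (0, 0, 0) → (1, 0, 0) → (2, 0, 0) → (2, 0, 1) → (2, 0, 2) → (2, 0, 3) → (2, 1, 3))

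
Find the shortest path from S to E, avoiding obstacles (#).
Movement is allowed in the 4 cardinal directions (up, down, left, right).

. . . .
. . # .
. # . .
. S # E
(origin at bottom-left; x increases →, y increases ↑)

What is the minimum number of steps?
10
(one shortest path: (1, 0) → (0, 0) → (0, 1) → (0, 2) → (1, 2) → (1, 3) → (2, 3) → (3, 3) → (3, 2) → (3, 1) → (3, 0))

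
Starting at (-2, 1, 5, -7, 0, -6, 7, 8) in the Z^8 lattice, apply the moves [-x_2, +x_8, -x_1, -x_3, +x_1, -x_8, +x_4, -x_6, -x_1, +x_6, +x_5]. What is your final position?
(-3, 0, 4, -6, 1, -6, 7, 8)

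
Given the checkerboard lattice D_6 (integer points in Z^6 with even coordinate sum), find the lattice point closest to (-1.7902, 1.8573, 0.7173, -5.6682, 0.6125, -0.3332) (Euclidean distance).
(-2, 2, 1, -6, 1, 0)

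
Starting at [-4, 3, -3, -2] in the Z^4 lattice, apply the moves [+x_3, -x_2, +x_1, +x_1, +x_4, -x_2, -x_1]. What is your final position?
(-3, 1, -2, -1)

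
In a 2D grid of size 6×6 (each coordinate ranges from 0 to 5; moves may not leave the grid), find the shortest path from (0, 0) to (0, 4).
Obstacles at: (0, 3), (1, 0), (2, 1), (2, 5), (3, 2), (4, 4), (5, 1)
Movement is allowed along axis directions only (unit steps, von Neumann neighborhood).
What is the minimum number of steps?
6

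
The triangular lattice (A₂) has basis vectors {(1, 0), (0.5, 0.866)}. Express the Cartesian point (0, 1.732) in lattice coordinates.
-b₁ + 2b₂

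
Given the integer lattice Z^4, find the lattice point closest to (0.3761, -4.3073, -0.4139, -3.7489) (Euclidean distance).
(0, -4, 0, -4)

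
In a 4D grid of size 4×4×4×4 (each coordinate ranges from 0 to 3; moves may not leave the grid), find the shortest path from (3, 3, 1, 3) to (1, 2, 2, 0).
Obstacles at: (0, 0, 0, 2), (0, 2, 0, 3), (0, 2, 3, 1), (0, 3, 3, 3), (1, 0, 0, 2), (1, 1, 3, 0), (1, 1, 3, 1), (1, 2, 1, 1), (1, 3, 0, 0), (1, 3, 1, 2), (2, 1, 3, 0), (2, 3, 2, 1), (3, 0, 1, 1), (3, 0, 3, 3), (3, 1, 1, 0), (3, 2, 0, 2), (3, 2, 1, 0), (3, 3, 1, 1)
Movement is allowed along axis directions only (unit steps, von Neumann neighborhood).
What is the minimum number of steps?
7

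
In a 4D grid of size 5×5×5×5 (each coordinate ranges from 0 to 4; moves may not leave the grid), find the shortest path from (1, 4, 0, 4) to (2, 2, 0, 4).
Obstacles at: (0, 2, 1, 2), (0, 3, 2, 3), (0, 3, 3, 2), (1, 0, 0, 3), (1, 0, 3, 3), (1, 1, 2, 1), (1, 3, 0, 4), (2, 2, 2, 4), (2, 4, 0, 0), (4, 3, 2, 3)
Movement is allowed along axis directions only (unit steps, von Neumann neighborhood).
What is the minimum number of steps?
3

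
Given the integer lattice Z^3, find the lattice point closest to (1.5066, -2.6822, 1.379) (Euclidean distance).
(2, -3, 1)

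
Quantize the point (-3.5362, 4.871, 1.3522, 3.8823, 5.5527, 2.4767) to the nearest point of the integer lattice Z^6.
(-4, 5, 1, 4, 6, 2)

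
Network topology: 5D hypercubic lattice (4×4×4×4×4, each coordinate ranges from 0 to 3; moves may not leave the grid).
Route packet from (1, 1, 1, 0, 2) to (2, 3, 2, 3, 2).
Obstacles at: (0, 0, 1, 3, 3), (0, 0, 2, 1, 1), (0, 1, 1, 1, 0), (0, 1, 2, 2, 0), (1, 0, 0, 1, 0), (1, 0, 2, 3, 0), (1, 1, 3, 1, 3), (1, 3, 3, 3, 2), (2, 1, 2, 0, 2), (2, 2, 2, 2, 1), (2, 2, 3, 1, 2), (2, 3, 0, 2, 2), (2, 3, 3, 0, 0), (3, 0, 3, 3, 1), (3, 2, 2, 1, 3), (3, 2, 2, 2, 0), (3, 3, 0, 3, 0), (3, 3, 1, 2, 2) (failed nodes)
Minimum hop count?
7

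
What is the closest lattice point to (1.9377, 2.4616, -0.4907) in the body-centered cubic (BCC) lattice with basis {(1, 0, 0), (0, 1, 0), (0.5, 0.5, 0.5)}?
(1.5, 2.5, -0.5)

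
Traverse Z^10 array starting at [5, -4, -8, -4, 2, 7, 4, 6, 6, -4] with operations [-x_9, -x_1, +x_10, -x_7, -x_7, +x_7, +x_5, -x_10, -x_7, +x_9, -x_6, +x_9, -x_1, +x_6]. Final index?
(3, -4, -8, -4, 3, 7, 2, 6, 7, -4)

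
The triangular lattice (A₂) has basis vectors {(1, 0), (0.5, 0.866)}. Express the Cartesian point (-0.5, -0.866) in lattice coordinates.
-b₂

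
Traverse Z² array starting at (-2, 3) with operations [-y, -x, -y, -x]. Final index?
(-4, 1)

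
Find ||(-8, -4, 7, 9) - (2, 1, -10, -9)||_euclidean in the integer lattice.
27.1662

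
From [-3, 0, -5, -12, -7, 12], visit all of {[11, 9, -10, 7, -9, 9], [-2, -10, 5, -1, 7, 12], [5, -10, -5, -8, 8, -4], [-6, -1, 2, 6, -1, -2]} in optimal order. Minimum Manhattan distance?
197
(one optimal route: (-3, 0, -5, -12, -7, 12) → (11, 9, -10, 7, -9, 9) → (-6, -1, 2, 6, -1, -2) → (-2, -10, 5, -1, 7, 12) → (5, -10, -5, -8, 8, -4))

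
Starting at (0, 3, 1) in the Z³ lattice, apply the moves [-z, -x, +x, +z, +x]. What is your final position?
(1, 3, 1)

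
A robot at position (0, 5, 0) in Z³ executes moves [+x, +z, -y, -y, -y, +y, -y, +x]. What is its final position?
(2, 2, 1)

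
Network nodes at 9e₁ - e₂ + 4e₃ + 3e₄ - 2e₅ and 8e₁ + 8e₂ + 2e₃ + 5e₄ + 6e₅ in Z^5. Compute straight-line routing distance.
12.4097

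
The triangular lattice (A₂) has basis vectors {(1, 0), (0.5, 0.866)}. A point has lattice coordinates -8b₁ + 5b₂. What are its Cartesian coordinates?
(-5.5, 4.33)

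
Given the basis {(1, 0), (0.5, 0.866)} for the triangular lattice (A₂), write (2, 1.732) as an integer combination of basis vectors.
b₁ + 2b₂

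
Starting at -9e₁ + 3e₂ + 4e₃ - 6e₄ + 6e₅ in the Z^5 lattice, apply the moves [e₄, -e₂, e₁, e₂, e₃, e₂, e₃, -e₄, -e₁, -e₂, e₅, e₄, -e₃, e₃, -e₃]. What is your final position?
(-9, 3, 5, -5, 7)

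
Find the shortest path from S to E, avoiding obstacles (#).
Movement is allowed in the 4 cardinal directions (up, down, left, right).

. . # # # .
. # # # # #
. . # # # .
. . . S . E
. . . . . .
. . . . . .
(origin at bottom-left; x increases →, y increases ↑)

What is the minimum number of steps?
2
(one shortest path: (3, 2) → (4, 2) → (5, 2))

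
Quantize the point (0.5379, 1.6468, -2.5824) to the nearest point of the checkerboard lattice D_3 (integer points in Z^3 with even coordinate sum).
(1, 2, -3)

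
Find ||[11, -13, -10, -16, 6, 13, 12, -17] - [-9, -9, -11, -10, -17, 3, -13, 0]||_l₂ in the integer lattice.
44.6766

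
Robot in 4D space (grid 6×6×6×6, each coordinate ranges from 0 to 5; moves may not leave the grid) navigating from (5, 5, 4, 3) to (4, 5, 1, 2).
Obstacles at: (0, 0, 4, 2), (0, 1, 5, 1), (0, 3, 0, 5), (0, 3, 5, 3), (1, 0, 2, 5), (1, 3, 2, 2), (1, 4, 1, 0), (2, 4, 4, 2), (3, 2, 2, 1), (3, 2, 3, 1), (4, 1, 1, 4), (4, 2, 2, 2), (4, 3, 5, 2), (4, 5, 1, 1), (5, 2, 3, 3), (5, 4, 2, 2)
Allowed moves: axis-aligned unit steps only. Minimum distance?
5
(one shortest path: (5, 5, 4, 3) → (4, 5, 4, 3) → (4, 5, 3, 3) → (4, 5, 2, 3) → (4, 5, 1, 3) → (4, 5, 1, 2))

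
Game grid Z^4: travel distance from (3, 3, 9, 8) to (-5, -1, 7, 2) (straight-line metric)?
10.9545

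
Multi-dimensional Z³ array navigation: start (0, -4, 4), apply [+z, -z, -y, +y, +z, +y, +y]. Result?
(0, -2, 5)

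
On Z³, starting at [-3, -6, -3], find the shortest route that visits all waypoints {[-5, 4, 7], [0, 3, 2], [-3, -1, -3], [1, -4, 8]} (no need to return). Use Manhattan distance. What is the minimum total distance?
43
(one optimal route: (-3, -6, -3) → (-3, -1, -3) → (0, 3, 2) → (-5, 4, 7) → (1, -4, 8))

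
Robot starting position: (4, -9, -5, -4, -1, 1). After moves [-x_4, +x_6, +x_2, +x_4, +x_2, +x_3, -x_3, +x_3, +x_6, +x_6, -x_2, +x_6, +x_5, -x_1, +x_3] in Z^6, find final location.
(3, -8, -3, -4, 0, 5)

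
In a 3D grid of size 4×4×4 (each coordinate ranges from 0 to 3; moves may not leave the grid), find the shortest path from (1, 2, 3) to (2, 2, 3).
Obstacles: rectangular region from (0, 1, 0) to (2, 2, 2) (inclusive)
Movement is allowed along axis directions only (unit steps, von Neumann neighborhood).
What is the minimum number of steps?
1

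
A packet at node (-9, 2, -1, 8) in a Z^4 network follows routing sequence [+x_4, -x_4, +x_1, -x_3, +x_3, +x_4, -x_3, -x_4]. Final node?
(-8, 2, -2, 8)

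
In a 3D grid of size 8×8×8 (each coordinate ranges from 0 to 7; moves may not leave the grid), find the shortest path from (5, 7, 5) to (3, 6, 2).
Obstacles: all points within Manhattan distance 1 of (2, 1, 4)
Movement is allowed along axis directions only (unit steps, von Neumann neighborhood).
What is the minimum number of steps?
6
(one shortest path: (5, 7, 5) → (4, 7, 5) → (3, 7, 5) → (3, 6, 5) → (3, 6, 4) → (3, 6, 3) → (3, 6, 2))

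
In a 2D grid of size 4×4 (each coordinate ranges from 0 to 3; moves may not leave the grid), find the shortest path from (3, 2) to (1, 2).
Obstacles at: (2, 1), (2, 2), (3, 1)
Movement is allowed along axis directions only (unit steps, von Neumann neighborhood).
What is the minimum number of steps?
4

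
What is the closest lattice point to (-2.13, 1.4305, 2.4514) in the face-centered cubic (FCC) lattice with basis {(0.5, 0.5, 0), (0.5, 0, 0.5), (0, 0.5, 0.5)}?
(-2, 1.5, 2.5)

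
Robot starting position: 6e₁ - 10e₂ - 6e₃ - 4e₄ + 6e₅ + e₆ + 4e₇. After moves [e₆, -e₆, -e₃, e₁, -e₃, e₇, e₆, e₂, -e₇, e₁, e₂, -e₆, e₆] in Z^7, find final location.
(8, -8, -8, -4, 6, 2, 4)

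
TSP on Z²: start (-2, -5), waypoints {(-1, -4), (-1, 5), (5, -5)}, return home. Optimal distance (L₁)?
34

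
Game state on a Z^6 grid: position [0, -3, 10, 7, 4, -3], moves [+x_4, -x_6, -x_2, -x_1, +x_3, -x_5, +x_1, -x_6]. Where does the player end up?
(0, -4, 11, 8, 3, -5)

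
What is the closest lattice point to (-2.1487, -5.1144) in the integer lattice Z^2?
(-2, -5)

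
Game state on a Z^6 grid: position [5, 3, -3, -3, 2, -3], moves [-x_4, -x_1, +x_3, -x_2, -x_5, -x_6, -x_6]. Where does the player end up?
(4, 2, -2, -4, 1, -5)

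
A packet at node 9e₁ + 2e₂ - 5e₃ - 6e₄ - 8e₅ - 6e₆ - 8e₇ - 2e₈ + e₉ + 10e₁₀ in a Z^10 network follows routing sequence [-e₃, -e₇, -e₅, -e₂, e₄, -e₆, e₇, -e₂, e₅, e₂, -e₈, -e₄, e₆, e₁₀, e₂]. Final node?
(9, 2, -6, -6, -8, -6, -8, -3, 1, 11)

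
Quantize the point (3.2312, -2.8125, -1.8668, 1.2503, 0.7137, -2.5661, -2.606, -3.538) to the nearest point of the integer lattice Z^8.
(3, -3, -2, 1, 1, -3, -3, -4)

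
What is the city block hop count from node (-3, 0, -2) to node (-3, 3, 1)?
6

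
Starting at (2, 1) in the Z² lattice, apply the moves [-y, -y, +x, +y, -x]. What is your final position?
(2, 0)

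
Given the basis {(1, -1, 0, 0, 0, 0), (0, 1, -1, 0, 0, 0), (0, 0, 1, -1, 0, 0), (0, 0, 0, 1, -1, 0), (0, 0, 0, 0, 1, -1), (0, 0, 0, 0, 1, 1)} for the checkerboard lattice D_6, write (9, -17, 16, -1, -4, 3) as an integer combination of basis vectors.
9b₁ - 8b₂ + 8b₃ + 7b₄ + 3b₆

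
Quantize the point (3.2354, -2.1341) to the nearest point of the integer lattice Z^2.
(3, -2)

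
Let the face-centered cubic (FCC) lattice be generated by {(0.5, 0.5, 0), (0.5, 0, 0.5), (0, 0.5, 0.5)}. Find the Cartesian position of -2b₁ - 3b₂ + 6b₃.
(-2.5, 2, 1.5)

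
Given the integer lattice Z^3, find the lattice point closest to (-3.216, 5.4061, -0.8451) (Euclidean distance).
(-3, 5, -1)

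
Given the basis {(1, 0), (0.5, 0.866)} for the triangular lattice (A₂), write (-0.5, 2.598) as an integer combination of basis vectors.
-2b₁ + 3b₂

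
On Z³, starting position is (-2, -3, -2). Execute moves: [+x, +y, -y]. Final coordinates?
(-1, -3, -2)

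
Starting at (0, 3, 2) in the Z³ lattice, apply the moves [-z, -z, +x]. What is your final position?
(1, 3, 0)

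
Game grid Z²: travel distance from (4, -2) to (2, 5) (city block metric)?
9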